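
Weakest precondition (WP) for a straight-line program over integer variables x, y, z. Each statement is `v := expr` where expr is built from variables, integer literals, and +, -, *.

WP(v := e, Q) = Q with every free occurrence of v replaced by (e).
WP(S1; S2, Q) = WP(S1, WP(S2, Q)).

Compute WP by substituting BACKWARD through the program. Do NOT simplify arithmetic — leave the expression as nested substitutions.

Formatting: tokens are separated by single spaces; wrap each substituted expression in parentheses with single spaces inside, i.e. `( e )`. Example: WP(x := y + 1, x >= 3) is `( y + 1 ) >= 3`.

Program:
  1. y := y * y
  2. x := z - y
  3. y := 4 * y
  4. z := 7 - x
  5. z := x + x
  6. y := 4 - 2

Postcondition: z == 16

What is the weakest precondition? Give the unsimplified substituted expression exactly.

post: z == 16
stmt 6: y := 4 - 2  -- replace 0 occurrence(s) of y with (4 - 2)
  => z == 16
stmt 5: z := x + x  -- replace 1 occurrence(s) of z with (x + x)
  => ( x + x ) == 16
stmt 4: z := 7 - x  -- replace 0 occurrence(s) of z with (7 - x)
  => ( x + x ) == 16
stmt 3: y := 4 * y  -- replace 0 occurrence(s) of y with (4 * y)
  => ( x + x ) == 16
stmt 2: x := z - y  -- replace 2 occurrence(s) of x with (z - y)
  => ( ( z - y ) + ( z - y ) ) == 16
stmt 1: y := y * y  -- replace 2 occurrence(s) of y with (y * y)
  => ( ( z - ( y * y ) ) + ( z - ( y * y ) ) ) == 16

Answer: ( ( z - ( y * y ) ) + ( z - ( y * y ) ) ) == 16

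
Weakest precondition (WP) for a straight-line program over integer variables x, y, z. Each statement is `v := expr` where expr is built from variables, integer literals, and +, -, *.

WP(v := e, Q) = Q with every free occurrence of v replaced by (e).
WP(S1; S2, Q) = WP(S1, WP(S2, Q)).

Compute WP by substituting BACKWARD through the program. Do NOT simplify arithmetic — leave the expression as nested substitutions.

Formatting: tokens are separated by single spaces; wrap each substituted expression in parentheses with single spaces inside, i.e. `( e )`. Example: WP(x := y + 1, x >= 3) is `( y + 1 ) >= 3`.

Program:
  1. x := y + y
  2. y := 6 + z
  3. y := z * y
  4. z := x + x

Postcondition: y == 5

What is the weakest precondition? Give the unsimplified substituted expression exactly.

post: y == 5
stmt 4: z := x + x  -- replace 0 occurrence(s) of z with (x + x)
  => y == 5
stmt 3: y := z * y  -- replace 1 occurrence(s) of y with (z * y)
  => ( z * y ) == 5
stmt 2: y := 6 + z  -- replace 1 occurrence(s) of y with (6 + z)
  => ( z * ( 6 + z ) ) == 5
stmt 1: x := y + y  -- replace 0 occurrence(s) of x with (y + y)
  => ( z * ( 6 + z ) ) == 5

Answer: ( z * ( 6 + z ) ) == 5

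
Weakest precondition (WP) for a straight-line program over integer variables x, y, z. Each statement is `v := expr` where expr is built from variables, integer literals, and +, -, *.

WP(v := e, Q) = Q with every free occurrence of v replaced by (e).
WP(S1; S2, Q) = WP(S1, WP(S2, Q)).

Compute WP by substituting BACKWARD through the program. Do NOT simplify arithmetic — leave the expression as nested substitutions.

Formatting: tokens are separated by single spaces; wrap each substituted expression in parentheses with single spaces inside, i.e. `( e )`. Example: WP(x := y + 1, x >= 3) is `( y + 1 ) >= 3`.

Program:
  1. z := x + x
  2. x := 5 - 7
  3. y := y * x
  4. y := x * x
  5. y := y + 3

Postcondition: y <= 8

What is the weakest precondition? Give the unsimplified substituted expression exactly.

post: y <= 8
stmt 5: y := y + 3  -- replace 1 occurrence(s) of y with (y + 3)
  => ( y + 3 ) <= 8
stmt 4: y := x * x  -- replace 1 occurrence(s) of y with (x * x)
  => ( ( x * x ) + 3 ) <= 8
stmt 3: y := y * x  -- replace 0 occurrence(s) of y with (y * x)
  => ( ( x * x ) + 3 ) <= 8
stmt 2: x := 5 - 7  -- replace 2 occurrence(s) of x with (5 - 7)
  => ( ( ( 5 - 7 ) * ( 5 - 7 ) ) + 3 ) <= 8
stmt 1: z := x + x  -- replace 0 occurrence(s) of z with (x + x)
  => ( ( ( 5 - 7 ) * ( 5 - 7 ) ) + 3 ) <= 8

Answer: ( ( ( 5 - 7 ) * ( 5 - 7 ) ) + 3 ) <= 8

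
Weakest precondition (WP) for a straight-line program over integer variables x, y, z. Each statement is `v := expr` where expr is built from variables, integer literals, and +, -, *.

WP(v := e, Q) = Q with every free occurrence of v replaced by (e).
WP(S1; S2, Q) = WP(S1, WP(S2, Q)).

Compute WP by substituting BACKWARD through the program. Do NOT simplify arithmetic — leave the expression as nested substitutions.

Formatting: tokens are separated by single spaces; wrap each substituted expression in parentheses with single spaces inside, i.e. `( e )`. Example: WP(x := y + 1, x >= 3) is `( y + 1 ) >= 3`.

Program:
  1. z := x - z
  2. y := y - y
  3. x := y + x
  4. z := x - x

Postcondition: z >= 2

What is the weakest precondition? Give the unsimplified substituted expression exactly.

post: z >= 2
stmt 4: z := x - x  -- replace 1 occurrence(s) of z with (x - x)
  => ( x - x ) >= 2
stmt 3: x := y + x  -- replace 2 occurrence(s) of x with (y + x)
  => ( ( y + x ) - ( y + x ) ) >= 2
stmt 2: y := y - y  -- replace 2 occurrence(s) of y with (y - y)
  => ( ( ( y - y ) + x ) - ( ( y - y ) + x ) ) >= 2
stmt 1: z := x - z  -- replace 0 occurrence(s) of z with (x - z)
  => ( ( ( y - y ) + x ) - ( ( y - y ) + x ) ) >= 2

Answer: ( ( ( y - y ) + x ) - ( ( y - y ) + x ) ) >= 2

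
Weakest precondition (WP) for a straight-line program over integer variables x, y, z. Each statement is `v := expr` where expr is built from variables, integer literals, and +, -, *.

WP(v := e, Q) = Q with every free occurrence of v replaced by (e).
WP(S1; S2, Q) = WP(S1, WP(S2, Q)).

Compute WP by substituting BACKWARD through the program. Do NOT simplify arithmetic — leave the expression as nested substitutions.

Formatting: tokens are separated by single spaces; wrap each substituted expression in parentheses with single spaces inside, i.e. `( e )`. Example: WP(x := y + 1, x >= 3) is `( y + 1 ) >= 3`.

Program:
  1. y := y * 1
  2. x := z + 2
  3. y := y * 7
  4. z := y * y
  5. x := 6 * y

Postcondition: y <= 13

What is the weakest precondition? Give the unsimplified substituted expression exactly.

post: y <= 13
stmt 5: x := 6 * y  -- replace 0 occurrence(s) of x with (6 * y)
  => y <= 13
stmt 4: z := y * y  -- replace 0 occurrence(s) of z with (y * y)
  => y <= 13
stmt 3: y := y * 7  -- replace 1 occurrence(s) of y with (y * 7)
  => ( y * 7 ) <= 13
stmt 2: x := z + 2  -- replace 0 occurrence(s) of x with (z + 2)
  => ( y * 7 ) <= 13
stmt 1: y := y * 1  -- replace 1 occurrence(s) of y with (y * 1)
  => ( ( y * 1 ) * 7 ) <= 13

Answer: ( ( y * 1 ) * 7 ) <= 13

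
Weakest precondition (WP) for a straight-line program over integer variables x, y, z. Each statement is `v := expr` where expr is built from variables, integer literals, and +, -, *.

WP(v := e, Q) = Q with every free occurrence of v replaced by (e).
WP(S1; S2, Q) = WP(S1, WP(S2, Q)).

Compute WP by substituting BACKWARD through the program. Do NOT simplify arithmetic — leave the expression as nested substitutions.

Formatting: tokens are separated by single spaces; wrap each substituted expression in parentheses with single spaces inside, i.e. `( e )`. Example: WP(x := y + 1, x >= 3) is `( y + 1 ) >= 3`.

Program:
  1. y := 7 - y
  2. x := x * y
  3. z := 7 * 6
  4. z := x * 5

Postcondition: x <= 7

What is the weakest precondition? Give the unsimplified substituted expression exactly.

post: x <= 7
stmt 4: z := x * 5  -- replace 0 occurrence(s) of z with (x * 5)
  => x <= 7
stmt 3: z := 7 * 6  -- replace 0 occurrence(s) of z with (7 * 6)
  => x <= 7
stmt 2: x := x * y  -- replace 1 occurrence(s) of x with (x * y)
  => ( x * y ) <= 7
stmt 1: y := 7 - y  -- replace 1 occurrence(s) of y with (7 - y)
  => ( x * ( 7 - y ) ) <= 7

Answer: ( x * ( 7 - y ) ) <= 7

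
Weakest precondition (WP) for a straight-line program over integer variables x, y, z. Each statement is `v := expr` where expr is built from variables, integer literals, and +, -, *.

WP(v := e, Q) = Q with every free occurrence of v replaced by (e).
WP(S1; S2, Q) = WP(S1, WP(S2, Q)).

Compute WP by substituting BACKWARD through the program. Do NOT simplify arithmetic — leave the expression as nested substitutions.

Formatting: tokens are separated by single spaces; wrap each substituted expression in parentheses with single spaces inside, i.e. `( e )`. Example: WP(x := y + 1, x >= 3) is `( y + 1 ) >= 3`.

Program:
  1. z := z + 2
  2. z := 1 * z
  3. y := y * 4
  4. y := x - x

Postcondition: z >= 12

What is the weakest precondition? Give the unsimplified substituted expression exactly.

Answer: ( 1 * ( z + 2 ) ) >= 12

Derivation:
post: z >= 12
stmt 4: y := x - x  -- replace 0 occurrence(s) of y with (x - x)
  => z >= 12
stmt 3: y := y * 4  -- replace 0 occurrence(s) of y with (y * 4)
  => z >= 12
stmt 2: z := 1 * z  -- replace 1 occurrence(s) of z with (1 * z)
  => ( 1 * z ) >= 12
stmt 1: z := z + 2  -- replace 1 occurrence(s) of z with (z + 2)
  => ( 1 * ( z + 2 ) ) >= 12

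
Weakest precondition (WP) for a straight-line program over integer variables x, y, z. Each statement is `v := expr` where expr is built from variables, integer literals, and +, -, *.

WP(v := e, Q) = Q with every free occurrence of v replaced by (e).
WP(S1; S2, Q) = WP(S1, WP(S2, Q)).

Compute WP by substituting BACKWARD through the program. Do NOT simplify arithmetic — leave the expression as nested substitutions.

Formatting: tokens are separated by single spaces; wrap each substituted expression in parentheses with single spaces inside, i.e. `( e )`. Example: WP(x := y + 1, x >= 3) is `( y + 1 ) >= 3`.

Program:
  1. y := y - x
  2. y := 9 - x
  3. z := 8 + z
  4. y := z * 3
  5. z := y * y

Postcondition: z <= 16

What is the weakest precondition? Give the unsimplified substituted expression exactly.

post: z <= 16
stmt 5: z := y * y  -- replace 1 occurrence(s) of z with (y * y)
  => ( y * y ) <= 16
stmt 4: y := z * 3  -- replace 2 occurrence(s) of y with (z * 3)
  => ( ( z * 3 ) * ( z * 3 ) ) <= 16
stmt 3: z := 8 + z  -- replace 2 occurrence(s) of z with (8 + z)
  => ( ( ( 8 + z ) * 3 ) * ( ( 8 + z ) * 3 ) ) <= 16
stmt 2: y := 9 - x  -- replace 0 occurrence(s) of y with (9 - x)
  => ( ( ( 8 + z ) * 3 ) * ( ( 8 + z ) * 3 ) ) <= 16
stmt 1: y := y - x  -- replace 0 occurrence(s) of y with (y - x)
  => ( ( ( 8 + z ) * 3 ) * ( ( 8 + z ) * 3 ) ) <= 16

Answer: ( ( ( 8 + z ) * 3 ) * ( ( 8 + z ) * 3 ) ) <= 16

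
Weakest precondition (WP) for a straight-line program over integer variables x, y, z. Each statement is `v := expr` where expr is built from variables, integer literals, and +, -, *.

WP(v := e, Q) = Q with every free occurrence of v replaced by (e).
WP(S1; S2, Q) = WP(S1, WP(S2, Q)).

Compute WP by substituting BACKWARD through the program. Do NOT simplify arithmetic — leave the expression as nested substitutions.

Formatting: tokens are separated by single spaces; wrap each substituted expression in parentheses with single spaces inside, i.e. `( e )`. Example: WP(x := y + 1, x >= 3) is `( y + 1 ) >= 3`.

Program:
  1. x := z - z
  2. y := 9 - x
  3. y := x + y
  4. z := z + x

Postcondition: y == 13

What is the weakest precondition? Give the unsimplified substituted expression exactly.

Answer: ( ( z - z ) + ( 9 - ( z - z ) ) ) == 13

Derivation:
post: y == 13
stmt 4: z := z + x  -- replace 0 occurrence(s) of z with (z + x)
  => y == 13
stmt 3: y := x + y  -- replace 1 occurrence(s) of y with (x + y)
  => ( x + y ) == 13
stmt 2: y := 9 - x  -- replace 1 occurrence(s) of y with (9 - x)
  => ( x + ( 9 - x ) ) == 13
stmt 1: x := z - z  -- replace 2 occurrence(s) of x with (z - z)
  => ( ( z - z ) + ( 9 - ( z - z ) ) ) == 13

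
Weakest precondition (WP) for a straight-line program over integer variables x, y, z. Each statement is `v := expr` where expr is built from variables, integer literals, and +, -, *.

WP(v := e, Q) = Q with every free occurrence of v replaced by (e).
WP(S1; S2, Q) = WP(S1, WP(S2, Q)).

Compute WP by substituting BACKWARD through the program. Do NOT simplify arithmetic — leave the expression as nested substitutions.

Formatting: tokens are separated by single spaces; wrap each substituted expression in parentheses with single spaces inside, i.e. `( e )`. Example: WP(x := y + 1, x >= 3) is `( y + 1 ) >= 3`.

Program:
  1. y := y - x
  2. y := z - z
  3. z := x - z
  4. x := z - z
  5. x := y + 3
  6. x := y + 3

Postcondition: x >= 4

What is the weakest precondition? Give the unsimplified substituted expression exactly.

Answer: ( ( z - z ) + 3 ) >= 4

Derivation:
post: x >= 4
stmt 6: x := y + 3  -- replace 1 occurrence(s) of x with (y + 3)
  => ( y + 3 ) >= 4
stmt 5: x := y + 3  -- replace 0 occurrence(s) of x with (y + 3)
  => ( y + 3 ) >= 4
stmt 4: x := z - z  -- replace 0 occurrence(s) of x with (z - z)
  => ( y + 3 ) >= 4
stmt 3: z := x - z  -- replace 0 occurrence(s) of z with (x - z)
  => ( y + 3 ) >= 4
stmt 2: y := z - z  -- replace 1 occurrence(s) of y with (z - z)
  => ( ( z - z ) + 3 ) >= 4
stmt 1: y := y - x  -- replace 0 occurrence(s) of y with (y - x)
  => ( ( z - z ) + 3 ) >= 4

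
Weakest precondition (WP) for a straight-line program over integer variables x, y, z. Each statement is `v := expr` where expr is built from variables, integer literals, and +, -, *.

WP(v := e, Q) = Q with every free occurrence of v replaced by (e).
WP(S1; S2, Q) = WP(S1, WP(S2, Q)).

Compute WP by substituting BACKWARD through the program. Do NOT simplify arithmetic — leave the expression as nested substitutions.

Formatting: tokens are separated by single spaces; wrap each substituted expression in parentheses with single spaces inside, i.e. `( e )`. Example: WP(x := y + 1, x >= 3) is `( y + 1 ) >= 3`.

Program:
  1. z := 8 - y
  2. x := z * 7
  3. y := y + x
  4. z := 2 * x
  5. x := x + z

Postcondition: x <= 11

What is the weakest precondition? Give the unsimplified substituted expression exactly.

Answer: ( ( ( 8 - y ) * 7 ) + ( 2 * ( ( 8 - y ) * 7 ) ) ) <= 11

Derivation:
post: x <= 11
stmt 5: x := x + z  -- replace 1 occurrence(s) of x with (x + z)
  => ( x + z ) <= 11
stmt 4: z := 2 * x  -- replace 1 occurrence(s) of z with (2 * x)
  => ( x + ( 2 * x ) ) <= 11
stmt 3: y := y + x  -- replace 0 occurrence(s) of y with (y + x)
  => ( x + ( 2 * x ) ) <= 11
stmt 2: x := z * 7  -- replace 2 occurrence(s) of x with (z * 7)
  => ( ( z * 7 ) + ( 2 * ( z * 7 ) ) ) <= 11
stmt 1: z := 8 - y  -- replace 2 occurrence(s) of z with (8 - y)
  => ( ( ( 8 - y ) * 7 ) + ( 2 * ( ( 8 - y ) * 7 ) ) ) <= 11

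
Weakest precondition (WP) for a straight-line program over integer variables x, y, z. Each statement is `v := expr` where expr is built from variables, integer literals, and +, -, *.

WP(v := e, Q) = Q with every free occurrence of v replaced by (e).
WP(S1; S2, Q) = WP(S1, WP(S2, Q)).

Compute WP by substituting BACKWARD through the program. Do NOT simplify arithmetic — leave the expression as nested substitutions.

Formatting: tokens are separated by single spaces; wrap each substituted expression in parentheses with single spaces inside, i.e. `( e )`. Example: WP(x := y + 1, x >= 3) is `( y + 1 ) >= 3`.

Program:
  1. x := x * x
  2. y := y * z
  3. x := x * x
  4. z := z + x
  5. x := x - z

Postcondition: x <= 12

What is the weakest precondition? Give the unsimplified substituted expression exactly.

Answer: ( ( ( x * x ) * ( x * x ) ) - ( z + ( ( x * x ) * ( x * x ) ) ) ) <= 12

Derivation:
post: x <= 12
stmt 5: x := x - z  -- replace 1 occurrence(s) of x with (x - z)
  => ( x - z ) <= 12
stmt 4: z := z + x  -- replace 1 occurrence(s) of z with (z + x)
  => ( x - ( z + x ) ) <= 12
stmt 3: x := x * x  -- replace 2 occurrence(s) of x with (x * x)
  => ( ( x * x ) - ( z + ( x * x ) ) ) <= 12
stmt 2: y := y * z  -- replace 0 occurrence(s) of y with (y * z)
  => ( ( x * x ) - ( z + ( x * x ) ) ) <= 12
stmt 1: x := x * x  -- replace 4 occurrence(s) of x with (x * x)
  => ( ( ( x * x ) * ( x * x ) ) - ( z + ( ( x * x ) * ( x * x ) ) ) ) <= 12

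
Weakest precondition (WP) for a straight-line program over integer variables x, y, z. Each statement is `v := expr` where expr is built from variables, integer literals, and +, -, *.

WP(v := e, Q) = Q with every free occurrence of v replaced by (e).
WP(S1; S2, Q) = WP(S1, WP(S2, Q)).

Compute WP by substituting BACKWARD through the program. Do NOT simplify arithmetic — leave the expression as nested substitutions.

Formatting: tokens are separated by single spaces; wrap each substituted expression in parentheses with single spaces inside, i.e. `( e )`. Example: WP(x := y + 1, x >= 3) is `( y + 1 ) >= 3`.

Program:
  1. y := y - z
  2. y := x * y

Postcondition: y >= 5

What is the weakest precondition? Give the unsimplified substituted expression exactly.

post: y >= 5
stmt 2: y := x * y  -- replace 1 occurrence(s) of y with (x * y)
  => ( x * y ) >= 5
stmt 1: y := y - z  -- replace 1 occurrence(s) of y with (y - z)
  => ( x * ( y - z ) ) >= 5

Answer: ( x * ( y - z ) ) >= 5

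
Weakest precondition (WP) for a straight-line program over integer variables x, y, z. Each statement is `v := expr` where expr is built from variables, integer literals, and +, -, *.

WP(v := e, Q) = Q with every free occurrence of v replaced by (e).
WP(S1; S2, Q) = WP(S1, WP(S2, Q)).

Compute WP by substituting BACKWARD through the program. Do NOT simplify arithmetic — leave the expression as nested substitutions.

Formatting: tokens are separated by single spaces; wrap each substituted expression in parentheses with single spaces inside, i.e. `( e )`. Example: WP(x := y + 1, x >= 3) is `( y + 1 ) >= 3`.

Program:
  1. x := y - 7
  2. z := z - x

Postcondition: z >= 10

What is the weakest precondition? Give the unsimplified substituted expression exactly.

post: z >= 10
stmt 2: z := z - x  -- replace 1 occurrence(s) of z with (z - x)
  => ( z - x ) >= 10
stmt 1: x := y - 7  -- replace 1 occurrence(s) of x with (y - 7)
  => ( z - ( y - 7 ) ) >= 10

Answer: ( z - ( y - 7 ) ) >= 10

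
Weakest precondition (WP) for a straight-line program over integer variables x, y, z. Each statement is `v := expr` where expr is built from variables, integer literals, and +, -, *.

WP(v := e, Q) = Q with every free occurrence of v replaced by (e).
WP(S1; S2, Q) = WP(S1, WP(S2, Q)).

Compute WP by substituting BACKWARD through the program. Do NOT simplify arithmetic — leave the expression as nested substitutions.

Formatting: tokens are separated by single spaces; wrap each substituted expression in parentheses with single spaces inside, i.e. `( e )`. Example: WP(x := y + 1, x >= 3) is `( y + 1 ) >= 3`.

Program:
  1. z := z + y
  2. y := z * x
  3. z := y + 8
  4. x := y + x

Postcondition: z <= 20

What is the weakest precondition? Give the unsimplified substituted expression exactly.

post: z <= 20
stmt 4: x := y + x  -- replace 0 occurrence(s) of x with (y + x)
  => z <= 20
stmt 3: z := y + 8  -- replace 1 occurrence(s) of z with (y + 8)
  => ( y + 8 ) <= 20
stmt 2: y := z * x  -- replace 1 occurrence(s) of y with (z * x)
  => ( ( z * x ) + 8 ) <= 20
stmt 1: z := z + y  -- replace 1 occurrence(s) of z with (z + y)
  => ( ( ( z + y ) * x ) + 8 ) <= 20

Answer: ( ( ( z + y ) * x ) + 8 ) <= 20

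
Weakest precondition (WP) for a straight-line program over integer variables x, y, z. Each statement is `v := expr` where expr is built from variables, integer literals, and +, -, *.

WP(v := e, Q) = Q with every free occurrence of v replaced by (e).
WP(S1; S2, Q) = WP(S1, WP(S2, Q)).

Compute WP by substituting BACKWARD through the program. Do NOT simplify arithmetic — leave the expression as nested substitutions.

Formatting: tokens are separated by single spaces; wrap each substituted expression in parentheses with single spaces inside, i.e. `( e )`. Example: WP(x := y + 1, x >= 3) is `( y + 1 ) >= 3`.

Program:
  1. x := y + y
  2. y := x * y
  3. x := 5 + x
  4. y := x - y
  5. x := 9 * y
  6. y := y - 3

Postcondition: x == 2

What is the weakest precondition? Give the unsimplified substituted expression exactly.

Answer: ( 9 * ( ( 5 + ( y + y ) ) - ( ( y + y ) * y ) ) ) == 2

Derivation:
post: x == 2
stmt 6: y := y - 3  -- replace 0 occurrence(s) of y with (y - 3)
  => x == 2
stmt 5: x := 9 * y  -- replace 1 occurrence(s) of x with (9 * y)
  => ( 9 * y ) == 2
stmt 4: y := x - y  -- replace 1 occurrence(s) of y with (x - y)
  => ( 9 * ( x - y ) ) == 2
stmt 3: x := 5 + x  -- replace 1 occurrence(s) of x with (5 + x)
  => ( 9 * ( ( 5 + x ) - y ) ) == 2
stmt 2: y := x * y  -- replace 1 occurrence(s) of y with (x * y)
  => ( 9 * ( ( 5 + x ) - ( x * y ) ) ) == 2
stmt 1: x := y + y  -- replace 2 occurrence(s) of x with (y + y)
  => ( 9 * ( ( 5 + ( y + y ) ) - ( ( y + y ) * y ) ) ) == 2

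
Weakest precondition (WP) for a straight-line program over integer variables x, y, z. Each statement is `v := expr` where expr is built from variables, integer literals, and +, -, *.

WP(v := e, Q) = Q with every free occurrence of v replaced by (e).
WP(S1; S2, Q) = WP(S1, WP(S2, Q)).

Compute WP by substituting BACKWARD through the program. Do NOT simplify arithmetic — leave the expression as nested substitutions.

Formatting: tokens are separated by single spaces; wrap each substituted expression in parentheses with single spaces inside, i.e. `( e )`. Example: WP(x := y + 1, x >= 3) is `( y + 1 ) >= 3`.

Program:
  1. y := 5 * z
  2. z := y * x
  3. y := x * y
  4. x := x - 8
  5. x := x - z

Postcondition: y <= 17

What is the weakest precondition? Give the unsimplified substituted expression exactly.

Answer: ( x * ( 5 * z ) ) <= 17

Derivation:
post: y <= 17
stmt 5: x := x - z  -- replace 0 occurrence(s) of x with (x - z)
  => y <= 17
stmt 4: x := x - 8  -- replace 0 occurrence(s) of x with (x - 8)
  => y <= 17
stmt 3: y := x * y  -- replace 1 occurrence(s) of y with (x * y)
  => ( x * y ) <= 17
stmt 2: z := y * x  -- replace 0 occurrence(s) of z with (y * x)
  => ( x * y ) <= 17
stmt 1: y := 5 * z  -- replace 1 occurrence(s) of y with (5 * z)
  => ( x * ( 5 * z ) ) <= 17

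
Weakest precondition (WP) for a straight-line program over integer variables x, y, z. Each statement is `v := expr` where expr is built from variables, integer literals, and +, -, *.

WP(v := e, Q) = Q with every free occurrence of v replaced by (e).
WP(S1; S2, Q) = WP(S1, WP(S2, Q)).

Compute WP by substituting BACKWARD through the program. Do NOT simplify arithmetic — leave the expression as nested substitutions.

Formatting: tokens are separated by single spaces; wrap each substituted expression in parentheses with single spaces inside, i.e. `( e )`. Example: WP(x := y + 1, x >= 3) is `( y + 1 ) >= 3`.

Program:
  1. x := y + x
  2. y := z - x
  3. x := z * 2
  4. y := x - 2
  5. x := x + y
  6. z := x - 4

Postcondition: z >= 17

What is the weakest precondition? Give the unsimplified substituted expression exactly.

post: z >= 17
stmt 6: z := x - 4  -- replace 1 occurrence(s) of z with (x - 4)
  => ( x - 4 ) >= 17
stmt 5: x := x + y  -- replace 1 occurrence(s) of x with (x + y)
  => ( ( x + y ) - 4 ) >= 17
stmt 4: y := x - 2  -- replace 1 occurrence(s) of y with (x - 2)
  => ( ( x + ( x - 2 ) ) - 4 ) >= 17
stmt 3: x := z * 2  -- replace 2 occurrence(s) of x with (z * 2)
  => ( ( ( z * 2 ) + ( ( z * 2 ) - 2 ) ) - 4 ) >= 17
stmt 2: y := z - x  -- replace 0 occurrence(s) of y with (z - x)
  => ( ( ( z * 2 ) + ( ( z * 2 ) - 2 ) ) - 4 ) >= 17
stmt 1: x := y + x  -- replace 0 occurrence(s) of x with (y + x)
  => ( ( ( z * 2 ) + ( ( z * 2 ) - 2 ) ) - 4 ) >= 17

Answer: ( ( ( z * 2 ) + ( ( z * 2 ) - 2 ) ) - 4 ) >= 17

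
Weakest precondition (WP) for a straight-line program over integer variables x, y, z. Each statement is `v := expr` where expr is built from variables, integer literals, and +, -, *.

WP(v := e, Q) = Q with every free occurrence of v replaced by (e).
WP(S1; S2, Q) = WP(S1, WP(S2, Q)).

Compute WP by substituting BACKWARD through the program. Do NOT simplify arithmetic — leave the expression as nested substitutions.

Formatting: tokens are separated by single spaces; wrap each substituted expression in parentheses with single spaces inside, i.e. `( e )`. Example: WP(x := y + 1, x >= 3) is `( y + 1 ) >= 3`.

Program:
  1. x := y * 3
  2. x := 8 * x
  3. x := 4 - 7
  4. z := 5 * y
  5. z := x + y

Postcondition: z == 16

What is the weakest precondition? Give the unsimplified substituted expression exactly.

Answer: ( ( 4 - 7 ) + y ) == 16

Derivation:
post: z == 16
stmt 5: z := x + y  -- replace 1 occurrence(s) of z with (x + y)
  => ( x + y ) == 16
stmt 4: z := 5 * y  -- replace 0 occurrence(s) of z with (5 * y)
  => ( x + y ) == 16
stmt 3: x := 4 - 7  -- replace 1 occurrence(s) of x with (4 - 7)
  => ( ( 4 - 7 ) + y ) == 16
stmt 2: x := 8 * x  -- replace 0 occurrence(s) of x with (8 * x)
  => ( ( 4 - 7 ) + y ) == 16
stmt 1: x := y * 3  -- replace 0 occurrence(s) of x with (y * 3)
  => ( ( 4 - 7 ) + y ) == 16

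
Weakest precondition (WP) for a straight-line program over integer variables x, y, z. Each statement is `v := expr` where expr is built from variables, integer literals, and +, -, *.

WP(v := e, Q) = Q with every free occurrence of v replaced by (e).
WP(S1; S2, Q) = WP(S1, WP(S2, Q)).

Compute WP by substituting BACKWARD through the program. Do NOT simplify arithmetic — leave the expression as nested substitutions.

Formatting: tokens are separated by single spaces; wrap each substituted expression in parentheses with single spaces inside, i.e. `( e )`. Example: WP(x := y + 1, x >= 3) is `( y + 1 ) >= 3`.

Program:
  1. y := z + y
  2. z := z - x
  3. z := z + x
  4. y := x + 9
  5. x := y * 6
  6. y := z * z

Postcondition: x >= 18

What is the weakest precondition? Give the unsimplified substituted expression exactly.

Answer: ( ( x + 9 ) * 6 ) >= 18

Derivation:
post: x >= 18
stmt 6: y := z * z  -- replace 0 occurrence(s) of y with (z * z)
  => x >= 18
stmt 5: x := y * 6  -- replace 1 occurrence(s) of x with (y * 6)
  => ( y * 6 ) >= 18
stmt 4: y := x + 9  -- replace 1 occurrence(s) of y with (x + 9)
  => ( ( x + 9 ) * 6 ) >= 18
stmt 3: z := z + x  -- replace 0 occurrence(s) of z with (z + x)
  => ( ( x + 9 ) * 6 ) >= 18
stmt 2: z := z - x  -- replace 0 occurrence(s) of z with (z - x)
  => ( ( x + 9 ) * 6 ) >= 18
stmt 1: y := z + y  -- replace 0 occurrence(s) of y with (z + y)
  => ( ( x + 9 ) * 6 ) >= 18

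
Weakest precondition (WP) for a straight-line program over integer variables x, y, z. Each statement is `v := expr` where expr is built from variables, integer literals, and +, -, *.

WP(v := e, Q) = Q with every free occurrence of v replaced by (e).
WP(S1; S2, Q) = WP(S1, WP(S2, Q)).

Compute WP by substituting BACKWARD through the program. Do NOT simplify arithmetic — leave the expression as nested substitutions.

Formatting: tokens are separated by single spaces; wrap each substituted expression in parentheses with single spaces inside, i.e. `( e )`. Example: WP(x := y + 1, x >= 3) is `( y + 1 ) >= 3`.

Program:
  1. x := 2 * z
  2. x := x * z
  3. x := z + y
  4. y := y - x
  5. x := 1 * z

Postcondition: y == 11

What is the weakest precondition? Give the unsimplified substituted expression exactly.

post: y == 11
stmt 5: x := 1 * z  -- replace 0 occurrence(s) of x with (1 * z)
  => y == 11
stmt 4: y := y - x  -- replace 1 occurrence(s) of y with (y - x)
  => ( y - x ) == 11
stmt 3: x := z + y  -- replace 1 occurrence(s) of x with (z + y)
  => ( y - ( z + y ) ) == 11
stmt 2: x := x * z  -- replace 0 occurrence(s) of x with (x * z)
  => ( y - ( z + y ) ) == 11
stmt 1: x := 2 * z  -- replace 0 occurrence(s) of x with (2 * z)
  => ( y - ( z + y ) ) == 11

Answer: ( y - ( z + y ) ) == 11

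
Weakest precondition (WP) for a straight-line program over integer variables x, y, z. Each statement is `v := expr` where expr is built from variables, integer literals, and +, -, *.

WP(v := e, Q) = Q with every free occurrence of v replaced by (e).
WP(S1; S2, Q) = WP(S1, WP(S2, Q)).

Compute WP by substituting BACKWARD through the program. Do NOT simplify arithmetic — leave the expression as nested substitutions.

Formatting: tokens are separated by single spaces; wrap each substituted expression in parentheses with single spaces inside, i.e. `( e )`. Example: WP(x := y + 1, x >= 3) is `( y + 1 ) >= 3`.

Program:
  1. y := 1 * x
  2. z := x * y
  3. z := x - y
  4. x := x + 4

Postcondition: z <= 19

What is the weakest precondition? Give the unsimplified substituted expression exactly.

post: z <= 19
stmt 4: x := x + 4  -- replace 0 occurrence(s) of x with (x + 4)
  => z <= 19
stmt 3: z := x - y  -- replace 1 occurrence(s) of z with (x - y)
  => ( x - y ) <= 19
stmt 2: z := x * y  -- replace 0 occurrence(s) of z with (x * y)
  => ( x - y ) <= 19
stmt 1: y := 1 * x  -- replace 1 occurrence(s) of y with (1 * x)
  => ( x - ( 1 * x ) ) <= 19

Answer: ( x - ( 1 * x ) ) <= 19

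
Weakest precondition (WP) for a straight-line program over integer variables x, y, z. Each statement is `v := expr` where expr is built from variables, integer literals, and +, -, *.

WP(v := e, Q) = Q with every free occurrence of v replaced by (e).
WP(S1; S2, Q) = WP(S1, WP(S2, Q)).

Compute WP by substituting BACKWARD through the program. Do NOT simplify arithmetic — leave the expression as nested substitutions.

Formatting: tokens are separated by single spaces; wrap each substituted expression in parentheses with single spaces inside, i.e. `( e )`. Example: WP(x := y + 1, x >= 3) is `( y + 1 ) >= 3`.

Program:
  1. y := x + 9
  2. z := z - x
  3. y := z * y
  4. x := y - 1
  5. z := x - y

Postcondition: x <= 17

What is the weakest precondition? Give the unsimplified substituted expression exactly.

Answer: ( ( ( z - x ) * ( x + 9 ) ) - 1 ) <= 17

Derivation:
post: x <= 17
stmt 5: z := x - y  -- replace 0 occurrence(s) of z with (x - y)
  => x <= 17
stmt 4: x := y - 1  -- replace 1 occurrence(s) of x with (y - 1)
  => ( y - 1 ) <= 17
stmt 3: y := z * y  -- replace 1 occurrence(s) of y with (z * y)
  => ( ( z * y ) - 1 ) <= 17
stmt 2: z := z - x  -- replace 1 occurrence(s) of z with (z - x)
  => ( ( ( z - x ) * y ) - 1 ) <= 17
stmt 1: y := x + 9  -- replace 1 occurrence(s) of y with (x + 9)
  => ( ( ( z - x ) * ( x + 9 ) ) - 1 ) <= 17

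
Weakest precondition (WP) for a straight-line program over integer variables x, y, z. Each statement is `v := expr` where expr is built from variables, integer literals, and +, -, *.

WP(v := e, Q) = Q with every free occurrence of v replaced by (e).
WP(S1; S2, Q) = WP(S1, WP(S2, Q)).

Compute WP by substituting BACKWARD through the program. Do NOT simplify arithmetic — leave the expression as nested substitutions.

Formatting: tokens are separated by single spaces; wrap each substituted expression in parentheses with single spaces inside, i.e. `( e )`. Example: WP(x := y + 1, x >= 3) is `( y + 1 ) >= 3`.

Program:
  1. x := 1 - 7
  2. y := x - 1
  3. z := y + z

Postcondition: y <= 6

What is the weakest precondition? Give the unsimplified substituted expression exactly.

post: y <= 6
stmt 3: z := y + z  -- replace 0 occurrence(s) of z with (y + z)
  => y <= 6
stmt 2: y := x - 1  -- replace 1 occurrence(s) of y with (x - 1)
  => ( x - 1 ) <= 6
stmt 1: x := 1 - 7  -- replace 1 occurrence(s) of x with (1 - 7)
  => ( ( 1 - 7 ) - 1 ) <= 6

Answer: ( ( 1 - 7 ) - 1 ) <= 6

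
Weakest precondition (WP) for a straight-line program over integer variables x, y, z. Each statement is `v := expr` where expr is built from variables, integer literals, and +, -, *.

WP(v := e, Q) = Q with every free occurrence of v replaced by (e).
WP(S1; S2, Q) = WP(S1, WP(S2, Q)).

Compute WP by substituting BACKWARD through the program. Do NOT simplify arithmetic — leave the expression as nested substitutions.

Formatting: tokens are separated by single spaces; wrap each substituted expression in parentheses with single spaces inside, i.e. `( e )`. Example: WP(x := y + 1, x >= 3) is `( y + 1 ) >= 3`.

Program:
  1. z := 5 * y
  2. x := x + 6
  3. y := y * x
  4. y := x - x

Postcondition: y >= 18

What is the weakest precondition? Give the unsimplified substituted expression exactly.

post: y >= 18
stmt 4: y := x - x  -- replace 1 occurrence(s) of y with (x - x)
  => ( x - x ) >= 18
stmt 3: y := y * x  -- replace 0 occurrence(s) of y with (y * x)
  => ( x - x ) >= 18
stmt 2: x := x + 6  -- replace 2 occurrence(s) of x with (x + 6)
  => ( ( x + 6 ) - ( x + 6 ) ) >= 18
stmt 1: z := 5 * y  -- replace 0 occurrence(s) of z with (5 * y)
  => ( ( x + 6 ) - ( x + 6 ) ) >= 18

Answer: ( ( x + 6 ) - ( x + 6 ) ) >= 18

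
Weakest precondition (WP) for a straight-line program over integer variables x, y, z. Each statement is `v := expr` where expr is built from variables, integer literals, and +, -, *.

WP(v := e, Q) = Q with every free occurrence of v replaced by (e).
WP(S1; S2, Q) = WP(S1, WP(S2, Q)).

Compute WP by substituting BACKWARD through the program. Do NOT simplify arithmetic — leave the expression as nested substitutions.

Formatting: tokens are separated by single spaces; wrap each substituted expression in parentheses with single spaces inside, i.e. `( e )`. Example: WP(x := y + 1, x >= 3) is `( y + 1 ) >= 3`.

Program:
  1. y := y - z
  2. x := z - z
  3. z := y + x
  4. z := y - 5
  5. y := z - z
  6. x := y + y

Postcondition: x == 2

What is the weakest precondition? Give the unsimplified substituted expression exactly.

post: x == 2
stmt 6: x := y + y  -- replace 1 occurrence(s) of x with (y + y)
  => ( y + y ) == 2
stmt 5: y := z - z  -- replace 2 occurrence(s) of y with (z - z)
  => ( ( z - z ) + ( z - z ) ) == 2
stmt 4: z := y - 5  -- replace 4 occurrence(s) of z with (y - 5)
  => ( ( ( y - 5 ) - ( y - 5 ) ) + ( ( y - 5 ) - ( y - 5 ) ) ) == 2
stmt 3: z := y + x  -- replace 0 occurrence(s) of z with (y + x)
  => ( ( ( y - 5 ) - ( y - 5 ) ) + ( ( y - 5 ) - ( y - 5 ) ) ) == 2
stmt 2: x := z - z  -- replace 0 occurrence(s) of x with (z - z)
  => ( ( ( y - 5 ) - ( y - 5 ) ) + ( ( y - 5 ) - ( y - 5 ) ) ) == 2
stmt 1: y := y - z  -- replace 4 occurrence(s) of y with (y - z)
  => ( ( ( ( y - z ) - 5 ) - ( ( y - z ) - 5 ) ) + ( ( ( y - z ) - 5 ) - ( ( y - z ) - 5 ) ) ) == 2

Answer: ( ( ( ( y - z ) - 5 ) - ( ( y - z ) - 5 ) ) + ( ( ( y - z ) - 5 ) - ( ( y - z ) - 5 ) ) ) == 2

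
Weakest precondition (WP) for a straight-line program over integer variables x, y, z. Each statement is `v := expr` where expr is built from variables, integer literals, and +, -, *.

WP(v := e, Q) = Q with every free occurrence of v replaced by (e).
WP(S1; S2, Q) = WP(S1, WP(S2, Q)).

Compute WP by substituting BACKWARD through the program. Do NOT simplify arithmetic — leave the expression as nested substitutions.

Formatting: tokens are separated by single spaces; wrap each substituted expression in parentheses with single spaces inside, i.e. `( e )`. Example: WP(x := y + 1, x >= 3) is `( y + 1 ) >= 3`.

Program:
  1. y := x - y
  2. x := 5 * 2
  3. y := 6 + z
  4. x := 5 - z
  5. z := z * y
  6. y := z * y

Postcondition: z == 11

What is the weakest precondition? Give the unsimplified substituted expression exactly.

post: z == 11
stmt 6: y := z * y  -- replace 0 occurrence(s) of y with (z * y)
  => z == 11
stmt 5: z := z * y  -- replace 1 occurrence(s) of z with (z * y)
  => ( z * y ) == 11
stmt 4: x := 5 - z  -- replace 0 occurrence(s) of x with (5 - z)
  => ( z * y ) == 11
stmt 3: y := 6 + z  -- replace 1 occurrence(s) of y with (6 + z)
  => ( z * ( 6 + z ) ) == 11
stmt 2: x := 5 * 2  -- replace 0 occurrence(s) of x with (5 * 2)
  => ( z * ( 6 + z ) ) == 11
stmt 1: y := x - y  -- replace 0 occurrence(s) of y with (x - y)
  => ( z * ( 6 + z ) ) == 11

Answer: ( z * ( 6 + z ) ) == 11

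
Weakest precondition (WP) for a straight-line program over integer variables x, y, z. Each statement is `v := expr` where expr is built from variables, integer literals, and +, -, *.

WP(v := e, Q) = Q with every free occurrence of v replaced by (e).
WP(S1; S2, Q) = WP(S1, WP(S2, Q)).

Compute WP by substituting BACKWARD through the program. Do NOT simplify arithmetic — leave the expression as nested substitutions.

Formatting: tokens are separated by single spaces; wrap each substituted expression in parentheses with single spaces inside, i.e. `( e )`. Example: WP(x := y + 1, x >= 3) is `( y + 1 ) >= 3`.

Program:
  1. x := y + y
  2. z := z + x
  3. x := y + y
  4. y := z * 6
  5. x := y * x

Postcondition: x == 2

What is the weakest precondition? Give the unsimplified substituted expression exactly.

post: x == 2
stmt 5: x := y * x  -- replace 1 occurrence(s) of x with (y * x)
  => ( y * x ) == 2
stmt 4: y := z * 6  -- replace 1 occurrence(s) of y with (z * 6)
  => ( ( z * 6 ) * x ) == 2
stmt 3: x := y + y  -- replace 1 occurrence(s) of x with (y + y)
  => ( ( z * 6 ) * ( y + y ) ) == 2
stmt 2: z := z + x  -- replace 1 occurrence(s) of z with (z + x)
  => ( ( ( z + x ) * 6 ) * ( y + y ) ) == 2
stmt 1: x := y + y  -- replace 1 occurrence(s) of x with (y + y)
  => ( ( ( z + ( y + y ) ) * 6 ) * ( y + y ) ) == 2

Answer: ( ( ( z + ( y + y ) ) * 6 ) * ( y + y ) ) == 2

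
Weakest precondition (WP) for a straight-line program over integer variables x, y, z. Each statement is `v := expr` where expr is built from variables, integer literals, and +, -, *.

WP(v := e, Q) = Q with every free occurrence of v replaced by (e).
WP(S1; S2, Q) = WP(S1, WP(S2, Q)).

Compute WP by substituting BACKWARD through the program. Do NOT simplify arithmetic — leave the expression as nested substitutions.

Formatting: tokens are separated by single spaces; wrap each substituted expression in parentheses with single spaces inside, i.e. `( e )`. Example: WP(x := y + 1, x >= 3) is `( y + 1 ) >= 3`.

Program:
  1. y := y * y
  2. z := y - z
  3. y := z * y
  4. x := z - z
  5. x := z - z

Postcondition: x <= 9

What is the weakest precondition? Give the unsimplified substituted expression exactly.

post: x <= 9
stmt 5: x := z - z  -- replace 1 occurrence(s) of x with (z - z)
  => ( z - z ) <= 9
stmt 4: x := z - z  -- replace 0 occurrence(s) of x with (z - z)
  => ( z - z ) <= 9
stmt 3: y := z * y  -- replace 0 occurrence(s) of y with (z * y)
  => ( z - z ) <= 9
stmt 2: z := y - z  -- replace 2 occurrence(s) of z with (y - z)
  => ( ( y - z ) - ( y - z ) ) <= 9
stmt 1: y := y * y  -- replace 2 occurrence(s) of y with (y * y)
  => ( ( ( y * y ) - z ) - ( ( y * y ) - z ) ) <= 9

Answer: ( ( ( y * y ) - z ) - ( ( y * y ) - z ) ) <= 9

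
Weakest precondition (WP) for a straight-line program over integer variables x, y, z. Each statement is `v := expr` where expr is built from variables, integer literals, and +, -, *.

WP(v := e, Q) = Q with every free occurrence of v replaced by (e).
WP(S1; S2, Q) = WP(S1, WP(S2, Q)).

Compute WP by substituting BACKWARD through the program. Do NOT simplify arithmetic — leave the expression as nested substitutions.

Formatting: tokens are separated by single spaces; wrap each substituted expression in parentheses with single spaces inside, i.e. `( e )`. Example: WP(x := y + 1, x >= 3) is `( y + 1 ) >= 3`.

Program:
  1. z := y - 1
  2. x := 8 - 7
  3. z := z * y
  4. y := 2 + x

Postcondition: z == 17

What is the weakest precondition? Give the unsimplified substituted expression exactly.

Answer: ( ( y - 1 ) * y ) == 17

Derivation:
post: z == 17
stmt 4: y := 2 + x  -- replace 0 occurrence(s) of y with (2 + x)
  => z == 17
stmt 3: z := z * y  -- replace 1 occurrence(s) of z with (z * y)
  => ( z * y ) == 17
stmt 2: x := 8 - 7  -- replace 0 occurrence(s) of x with (8 - 7)
  => ( z * y ) == 17
stmt 1: z := y - 1  -- replace 1 occurrence(s) of z with (y - 1)
  => ( ( y - 1 ) * y ) == 17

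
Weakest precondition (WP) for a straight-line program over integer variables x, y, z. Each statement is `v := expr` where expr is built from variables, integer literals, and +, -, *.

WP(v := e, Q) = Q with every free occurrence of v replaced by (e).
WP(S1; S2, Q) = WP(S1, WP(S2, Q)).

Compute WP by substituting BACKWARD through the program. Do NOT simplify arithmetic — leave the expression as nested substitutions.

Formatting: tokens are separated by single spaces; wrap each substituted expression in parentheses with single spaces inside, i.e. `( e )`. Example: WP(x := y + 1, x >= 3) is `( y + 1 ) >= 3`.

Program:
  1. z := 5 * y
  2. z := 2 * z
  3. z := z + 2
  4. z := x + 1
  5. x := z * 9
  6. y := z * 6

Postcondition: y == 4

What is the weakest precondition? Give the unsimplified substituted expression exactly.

post: y == 4
stmt 6: y := z * 6  -- replace 1 occurrence(s) of y with (z * 6)
  => ( z * 6 ) == 4
stmt 5: x := z * 9  -- replace 0 occurrence(s) of x with (z * 9)
  => ( z * 6 ) == 4
stmt 4: z := x + 1  -- replace 1 occurrence(s) of z with (x + 1)
  => ( ( x + 1 ) * 6 ) == 4
stmt 3: z := z + 2  -- replace 0 occurrence(s) of z with (z + 2)
  => ( ( x + 1 ) * 6 ) == 4
stmt 2: z := 2 * z  -- replace 0 occurrence(s) of z with (2 * z)
  => ( ( x + 1 ) * 6 ) == 4
stmt 1: z := 5 * y  -- replace 0 occurrence(s) of z with (5 * y)
  => ( ( x + 1 ) * 6 ) == 4

Answer: ( ( x + 1 ) * 6 ) == 4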